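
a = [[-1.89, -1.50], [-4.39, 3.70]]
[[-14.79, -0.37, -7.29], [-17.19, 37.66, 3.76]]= a @ [[5.93, -4.06, 1.57], [2.39, 5.36, 2.88]]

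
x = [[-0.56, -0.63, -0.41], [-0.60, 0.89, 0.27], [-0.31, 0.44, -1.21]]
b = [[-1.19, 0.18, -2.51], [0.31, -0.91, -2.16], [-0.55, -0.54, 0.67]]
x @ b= [[0.7, 0.69, 2.49], [0.84, -1.06, -0.24], [1.17, 0.20, -0.98]]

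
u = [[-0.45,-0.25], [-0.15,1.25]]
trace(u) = 0.80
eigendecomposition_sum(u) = [[-0.47, -0.07],[-0.04, -0.01]] + [[0.02,-0.18], [-0.11,1.26]]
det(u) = -0.60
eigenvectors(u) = [[-1.00, 0.14], [-0.09, -0.99]]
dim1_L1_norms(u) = [0.7, 1.4]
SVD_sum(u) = [[0.01, -0.23], [-0.07, 1.25]] + [[-0.46, -0.02], [-0.08, -0.0]]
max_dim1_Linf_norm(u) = 1.25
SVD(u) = [[-0.18, 0.98], [0.98, 0.18]] @ diag([1.2763253472435765, 0.47009957241372163]) @ [[-0.05, 1.0], [-1.0, -0.05]]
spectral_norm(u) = 1.28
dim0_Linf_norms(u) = [0.45, 1.25]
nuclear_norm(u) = 1.75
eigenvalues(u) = [-0.47, 1.27]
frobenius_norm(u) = 1.36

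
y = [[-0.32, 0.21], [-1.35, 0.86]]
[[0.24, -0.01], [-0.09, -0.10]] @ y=[[-0.06, 0.04], [0.16, -0.1]]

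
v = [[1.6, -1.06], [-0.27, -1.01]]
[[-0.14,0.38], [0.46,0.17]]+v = [[1.46, -0.68], [0.19, -0.84]]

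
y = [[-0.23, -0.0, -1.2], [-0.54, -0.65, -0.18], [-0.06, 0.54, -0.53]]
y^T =[[-0.23, -0.54, -0.06], [-0.0, -0.65, 0.54], [-1.2, -0.18, -0.53]]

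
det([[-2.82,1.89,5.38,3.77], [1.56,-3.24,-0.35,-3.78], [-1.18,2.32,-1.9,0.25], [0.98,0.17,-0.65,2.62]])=-12.995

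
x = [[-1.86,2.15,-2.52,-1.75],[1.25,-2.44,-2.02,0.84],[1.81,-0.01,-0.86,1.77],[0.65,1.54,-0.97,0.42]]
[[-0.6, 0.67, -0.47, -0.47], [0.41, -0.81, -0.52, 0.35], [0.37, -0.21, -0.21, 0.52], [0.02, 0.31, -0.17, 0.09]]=x@[[0.25, -0.07, 0.02, -0.04], [-0.07, 0.26, 0.03, -0.03], [0.02, 0.03, 0.22, -0.03], [-0.04, -0.03, -0.03, 0.32]]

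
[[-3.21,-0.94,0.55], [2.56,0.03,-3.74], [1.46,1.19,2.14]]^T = [[-3.21, 2.56, 1.46], [-0.94, 0.03, 1.19], [0.55, -3.74, 2.14]]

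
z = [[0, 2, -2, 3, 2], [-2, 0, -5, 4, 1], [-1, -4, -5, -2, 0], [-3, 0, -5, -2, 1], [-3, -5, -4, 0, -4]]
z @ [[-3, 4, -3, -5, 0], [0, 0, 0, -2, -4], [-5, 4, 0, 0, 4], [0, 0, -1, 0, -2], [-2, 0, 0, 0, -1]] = [[6, -8, -3, -4, -24], [29, -28, 2, 10, -29], [28, -24, 5, 13, 0], [32, -32, 11, 15, -17], [37, -28, 9, 25, 8]]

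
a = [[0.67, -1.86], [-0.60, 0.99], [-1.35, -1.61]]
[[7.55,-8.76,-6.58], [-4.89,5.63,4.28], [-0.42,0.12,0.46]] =a @ [[3.60,-3.99,-3.19], [-2.76,3.27,2.39]]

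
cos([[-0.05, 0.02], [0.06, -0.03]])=[[1.00, 0.00],[0.0, 1.0]]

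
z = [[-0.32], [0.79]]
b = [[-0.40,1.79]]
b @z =[[1.54]]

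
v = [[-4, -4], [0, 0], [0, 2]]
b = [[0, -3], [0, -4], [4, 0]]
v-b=[[-4, -1], [0, 4], [-4, 2]]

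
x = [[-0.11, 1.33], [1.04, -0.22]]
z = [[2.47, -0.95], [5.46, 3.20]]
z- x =[[2.58, -2.28], [4.42, 3.42]]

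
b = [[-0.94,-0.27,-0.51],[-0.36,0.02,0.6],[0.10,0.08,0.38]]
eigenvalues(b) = [-1.0, -0.0, 0.46]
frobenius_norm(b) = 1.37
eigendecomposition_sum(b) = [[-0.93, -0.23, -0.25], [-0.38, -0.09, -0.10], [0.09, 0.02, 0.02]] + [[-0.00, 0.00, -0.00], [0.0, -0.0, 0.00], [-0.00, 0.0, -0.0]] + [[-0.01, -0.04, -0.26], [0.02, 0.11, 0.7], [0.01, 0.06, 0.36]]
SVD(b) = [[-0.96,-0.13,0.24], [0.03,-0.93,-0.37], [0.27,-0.35,0.90]] @ diag([1.140774699714948, 0.752351431719148, 0.0006384985656084983]) @ [[0.81, 0.25, 0.54], [0.56, -0.02, -0.83], [-0.20, 0.97, -0.15]]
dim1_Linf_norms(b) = [0.94, 0.6, 0.38]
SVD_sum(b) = [[-0.89, -0.27, -0.59], [0.03, 0.01, 0.02], [0.25, 0.08, 0.16]] + [[-0.05, 0.00, 0.08],[-0.39, 0.01, 0.58],[-0.15, 0.0, 0.22]] + [[-0.00, 0.0, -0.0], [0.0, -0.0, 0.00], [-0.0, 0.00, -0.00]]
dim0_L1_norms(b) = [1.4, 0.37, 1.49]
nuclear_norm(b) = 1.89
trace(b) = -0.54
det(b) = 0.00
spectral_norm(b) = 1.14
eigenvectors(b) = [[0.92,0.2,-0.32], [0.38,-0.97,0.84], [-0.09,0.15,0.43]]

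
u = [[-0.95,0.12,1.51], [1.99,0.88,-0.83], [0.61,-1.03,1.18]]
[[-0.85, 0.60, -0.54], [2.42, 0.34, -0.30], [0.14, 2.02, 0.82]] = u @ [[1.01,0.76,0.17], [0.5,-0.47,-0.9], [0.03,0.91,-0.18]]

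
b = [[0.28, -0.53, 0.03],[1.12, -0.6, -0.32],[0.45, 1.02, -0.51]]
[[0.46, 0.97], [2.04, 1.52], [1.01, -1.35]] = b @ [[1.44, 0.96], [-0.16, -1.26], [-1.02, 0.97]]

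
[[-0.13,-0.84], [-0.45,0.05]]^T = [[-0.13, -0.45], [-0.84, 0.05]]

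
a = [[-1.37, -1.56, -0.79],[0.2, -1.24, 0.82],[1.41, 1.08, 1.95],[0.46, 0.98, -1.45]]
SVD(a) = [[-0.63, -0.27, -0.12], [-0.02, -0.59, 0.80], [0.77, -0.21, -0.06], [-0.02, 0.73, 0.58]] @ diag([3.3481780538477977, 2.4110933314736607, 0.6264444641428482]) @ [[0.58, 0.55, 0.60], [0.12, 0.68, -0.73], [0.81, -0.49, -0.33]]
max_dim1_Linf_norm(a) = 1.95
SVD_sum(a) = [[-1.23, -1.16, -1.28], [-0.04, -0.03, -0.04], [1.50, 1.41, 1.56], [-0.04, -0.04, -0.05]] + [[-0.08, -0.44, 0.47], [-0.17, -0.96, 1.02], [-0.06, -0.35, 0.37], [0.21, 1.20, -1.29]] + [[-0.06, 0.04, 0.02], [0.41, -0.25, -0.17], [-0.03, 0.02, 0.01], [0.29, -0.18, -0.12]]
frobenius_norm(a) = 4.17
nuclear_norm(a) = 6.39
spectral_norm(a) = 3.35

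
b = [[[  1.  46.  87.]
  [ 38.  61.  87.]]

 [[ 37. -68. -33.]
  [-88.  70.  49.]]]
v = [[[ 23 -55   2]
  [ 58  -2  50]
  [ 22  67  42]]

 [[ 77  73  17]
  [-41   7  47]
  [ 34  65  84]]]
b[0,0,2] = 87.0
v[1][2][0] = 34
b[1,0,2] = -33.0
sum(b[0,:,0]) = 39.0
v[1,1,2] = 47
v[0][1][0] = 58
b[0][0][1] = 46.0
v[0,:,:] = [[23, -55, 2], [58, -2, 50], [22, 67, 42]]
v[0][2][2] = 42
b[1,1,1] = 70.0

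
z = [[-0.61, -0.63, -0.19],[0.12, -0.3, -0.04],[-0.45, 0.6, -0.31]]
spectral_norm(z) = 0.93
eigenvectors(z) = [[-0.62+0.00j, (0.34+0.18j), 0.34-0.18j], [0.10+0.00j, 0.14-0.25j, 0.14+0.25j], [(-0.78+0j), (-0.88+0j), -0.88-0.00j]]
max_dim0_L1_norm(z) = 1.53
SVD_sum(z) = [[-0.23, -0.75, -0.02], [-0.07, -0.24, -0.01], [0.13, 0.41, 0.01]] + [[-0.37, 0.12, -0.18],[0.15, -0.05, 0.07],[-0.59, 0.19, -0.29]] + [[-0.01, 0.00, 0.01], [0.05, -0.01, -0.10], [0.02, -0.0, -0.03]]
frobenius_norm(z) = 1.25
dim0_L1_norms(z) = [1.18, 1.53, 0.54]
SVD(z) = [[-0.84, 0.52, -0.13],[-0.27, -0.21, 0.94],[0.46, 0.83, 0.31]] @ diag([0.9323404338637876, 0.8279845626345637, 0.12199540737886132]) @ [[0.29, 0.96, 0.03], [-0.86, 0.28, -0.42], [0.41, -0.1, -0.91]]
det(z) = -0.09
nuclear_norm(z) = 1.88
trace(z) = -1.22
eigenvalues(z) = [(-0.75+0j), (-0.24+0.26j), (-0.24-0.26j)]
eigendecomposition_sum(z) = [[-0.50-0.00j, (-0.36-0j), -0.25+0.00j], [0.08+0.00j, (0.06+0j), 0.04-0.00j], [-0.62-0.00j, -0.45-0.00j, -0.31+0.00j]] + [[(-0.06+0.03j), -0.13-0.23j, (0.03-0.05j)], [(0.02+0.04j), -0.18+0.10j, -0.04-0.02j], [0.08-0.12j, (0.53+0.33j), -0.00+0.14j]] + [[(-0.06-0.03j), (-0.13+0.23j), (0.03+0.05j)], [(0.02-0.04j), -0.18-0.10j, -0.04+0.02j], [0.08+0.12j, 0.53-0.33j, (-0-0.14j)]]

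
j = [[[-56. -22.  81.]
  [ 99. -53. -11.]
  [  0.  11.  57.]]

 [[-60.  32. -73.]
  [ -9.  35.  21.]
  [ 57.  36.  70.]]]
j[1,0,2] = -73.0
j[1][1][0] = -9.0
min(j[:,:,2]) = -73.0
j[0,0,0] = -56.0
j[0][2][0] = 0.0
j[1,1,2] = 21.0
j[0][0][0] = -56.0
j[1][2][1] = 36.0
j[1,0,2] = -73.0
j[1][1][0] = -9.0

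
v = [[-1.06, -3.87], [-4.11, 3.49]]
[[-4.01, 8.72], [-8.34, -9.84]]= v @ [[2.36, 0.39], [0.39, -2.36]]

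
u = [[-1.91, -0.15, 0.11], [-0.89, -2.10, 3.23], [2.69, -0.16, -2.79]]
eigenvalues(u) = [(-1.73+0.86j), (-1.73-0.86j), (-3.34+0j)]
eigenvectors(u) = [[(0.01+0.15j), 0.01-0.15j, (0.12+0j)], [0.94+0.00j, (0.94-0j), 0.94+0.00j], [(0.11+0.29j), 0.11-0.29j, -0.33+0.00j]]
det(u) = -12.47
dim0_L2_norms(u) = [3.42, 2.11, 4.27]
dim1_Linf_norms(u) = [1.91, 3.23, 2.79]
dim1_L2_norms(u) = [1.92, 3.95, 3.88]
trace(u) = -6.80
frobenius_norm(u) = 5.86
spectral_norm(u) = 5.26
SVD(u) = [[-0.22, 0.54, 0.81], [-0.68, -0.68, 0.26], [0.69, -0.5, 0.52]] @ diag([5.260876479779316, 2.387654149624941, 0.9928677284933701]) @ [[0.55, 0.26, -0.79],[-0.73, 0.60, -0.32],[-0.39, -0.76, -0.52]]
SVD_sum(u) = [[-0.65, -0.30, 0.94], [-1.99, -0.93, 2.85], [2.02, 0.94, -2.9]] + [[-0.94, 0.77, -0.41], [1.20, -0.98, 0.52], [0.87, -0.71, 0.38]] + [[-0.32, -0.61, -0.42], [-0.1, -0.20, -0.13], [-0.2, -0.39, -0.27]]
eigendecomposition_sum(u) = [[-0.35+0.68j, (-0.04-0.13j), (-0.25-0.11j)], [(4.13+2.36j), -0.80+0.23j, -0.74+1.56j], [(-0.25+1.56j), -0.17-0.22j, (-0.57-0.05j)]] + [[(-0.35-0.68j), -0.04+0.13j, -0.25+0.11j],[4.13-2.36j, -0.80-0.23j, -0.74-1.56j],[(-0.25-1.56j), -0.17+0.22j, -0.57+0.05j]] + [[-1.20-0.00j, -0.07-0.00j, 0.62+0.00j], [-9.15-0.00j, (-0.5-0j), (4.71+0j)], [3.19+0.00j, 0.17+0.00j, -1.65-0.00j]]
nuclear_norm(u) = 8.64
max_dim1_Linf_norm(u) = 3.23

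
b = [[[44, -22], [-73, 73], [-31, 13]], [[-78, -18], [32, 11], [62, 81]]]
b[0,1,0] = -73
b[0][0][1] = -22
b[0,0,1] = -22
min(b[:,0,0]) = -78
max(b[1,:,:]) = 81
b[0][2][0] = -31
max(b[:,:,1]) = 81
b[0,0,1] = -22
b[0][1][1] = 73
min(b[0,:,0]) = -73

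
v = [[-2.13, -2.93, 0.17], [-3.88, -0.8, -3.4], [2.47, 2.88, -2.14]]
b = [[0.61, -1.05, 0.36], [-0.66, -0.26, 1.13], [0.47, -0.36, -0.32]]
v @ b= [[0.71, 2.94, -4.13], [-3.44, 5.51, -1.21], [-1.40, -2.57, 4.83]]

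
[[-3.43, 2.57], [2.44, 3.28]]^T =[[-3.43,2.44], [2.57,3.28]]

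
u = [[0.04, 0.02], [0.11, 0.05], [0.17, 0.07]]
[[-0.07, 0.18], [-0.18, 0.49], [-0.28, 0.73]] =u@[[-1.54,  3.17], [-0.23,  2.75]]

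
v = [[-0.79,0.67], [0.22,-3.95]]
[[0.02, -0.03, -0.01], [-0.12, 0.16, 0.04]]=v@ [[0.00, -0.00, -0.0], [0.03, -0.04, -0.01]]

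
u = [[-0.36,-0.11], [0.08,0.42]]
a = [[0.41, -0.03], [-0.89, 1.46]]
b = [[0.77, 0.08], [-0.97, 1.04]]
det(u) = -0.14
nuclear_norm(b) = 2.09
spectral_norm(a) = 1.73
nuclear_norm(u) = 0.78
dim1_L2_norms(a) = [0.41, 1.71]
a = u + b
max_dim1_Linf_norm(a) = 1.46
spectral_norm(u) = 0.49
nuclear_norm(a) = 2.06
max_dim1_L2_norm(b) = 1.42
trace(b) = 1.81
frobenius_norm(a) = 1.76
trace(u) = 0.06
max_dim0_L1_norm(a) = 1.49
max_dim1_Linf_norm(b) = 1.04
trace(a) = 1.87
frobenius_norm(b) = 1.62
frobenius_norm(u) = 0.57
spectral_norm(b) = 1.51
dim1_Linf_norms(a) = [0.41, 1.46]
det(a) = 0.57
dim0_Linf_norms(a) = [0.89, 1.46]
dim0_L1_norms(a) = [1.3, 1.49]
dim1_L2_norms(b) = [0.77, 1.42]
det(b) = 0.88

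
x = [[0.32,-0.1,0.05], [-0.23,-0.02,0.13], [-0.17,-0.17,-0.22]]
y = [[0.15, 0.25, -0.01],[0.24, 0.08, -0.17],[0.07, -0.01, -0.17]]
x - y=[[0.17,-0.35,0.06], [-0.47,-0.10,0.30], [-0.24,-0.16,-0.05]]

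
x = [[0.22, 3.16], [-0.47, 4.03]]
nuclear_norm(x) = 5.59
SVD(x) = [[0.61, 0.79], [0.79, -0.61]] @ diag([5.126573577926542, 0.46264819258856366]) @ [[-0.05, 1.0],  [1.00, 0.05]]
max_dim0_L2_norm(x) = 5.12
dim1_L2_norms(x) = [3.17, 4.06]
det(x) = 2.37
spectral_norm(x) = 5.13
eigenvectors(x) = [[-0.99, -0.68], [-0.14, -0.73]]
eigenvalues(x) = [0.66, 3.59]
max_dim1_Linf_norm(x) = 4.03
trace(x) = 4.25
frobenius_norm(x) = 5.15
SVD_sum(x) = [[-0.14,  3.14],[-0.19,  4.04]] + [[0.36, 0.02], [-0.28, -0.01]]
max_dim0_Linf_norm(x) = 4.03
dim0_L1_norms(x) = [0.69, 7.19]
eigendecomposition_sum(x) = [[0.76, -0.71], [0.11, -0.1]] + [[-0.54, 3.87], [-0.58, 4.13]]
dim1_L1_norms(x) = [3.38, 4.5]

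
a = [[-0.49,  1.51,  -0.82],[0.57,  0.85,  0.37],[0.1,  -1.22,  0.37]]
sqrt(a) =[[0.41+1.27j, 1.20-0.30j, 0.13+1.26j], [0.27-0.36j, 0.81+0.08j, (0.09-0.36j)], [(-0.34-0.61j), (-1.02+0.17j), (-0.11-0.59j)]]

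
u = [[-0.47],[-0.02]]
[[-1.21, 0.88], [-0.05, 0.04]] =u@[[2.57, -1.88]]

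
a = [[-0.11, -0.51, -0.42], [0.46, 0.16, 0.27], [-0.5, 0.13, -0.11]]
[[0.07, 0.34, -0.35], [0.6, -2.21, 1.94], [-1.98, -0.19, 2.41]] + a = [[-0.04, -0.17, -0.77], [1.06, -2.05, 2.21], [-2.48, -0.06, 2.3]]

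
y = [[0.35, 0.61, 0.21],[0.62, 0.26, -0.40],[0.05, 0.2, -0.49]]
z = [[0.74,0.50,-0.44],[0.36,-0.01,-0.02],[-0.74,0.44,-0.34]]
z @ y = [[0.55,  0.49,  0.17], [0.12,  0.21,  0.09], [-0.00,  -0.40,  -0.16]]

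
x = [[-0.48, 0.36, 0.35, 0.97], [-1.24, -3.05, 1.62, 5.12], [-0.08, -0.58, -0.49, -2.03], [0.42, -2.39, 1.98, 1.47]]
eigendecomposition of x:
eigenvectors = [[-0.11+0.18j,-0.11-0.18j,(0.35+0.44j),(0.35-0.44j)],  [(-0.72+0j),-0.72-0.00j,-0.39+0.18j,-0.39-0.18j],  [(0.16-0.38j),0.16+0.38j,(-0.68+0j),(-0.68-0j)],  [-0.40-0.32j,-0.40+0.32j,0.09+0.15j,0.09-0.15j]]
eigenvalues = [(-0.75+3.43j), (-0.75-3.43j), (-0.53+0.63j), (-0.53-0.63j)]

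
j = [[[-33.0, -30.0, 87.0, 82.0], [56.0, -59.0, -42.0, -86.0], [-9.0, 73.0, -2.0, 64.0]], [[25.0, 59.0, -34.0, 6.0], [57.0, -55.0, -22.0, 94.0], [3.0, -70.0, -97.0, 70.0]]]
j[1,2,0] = 3.0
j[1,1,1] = -55.0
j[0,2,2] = -2.0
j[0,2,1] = 73.0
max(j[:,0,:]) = 87.0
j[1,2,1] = -70.0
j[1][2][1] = -70.0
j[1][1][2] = -22.0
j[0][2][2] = -2.0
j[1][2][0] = 3.0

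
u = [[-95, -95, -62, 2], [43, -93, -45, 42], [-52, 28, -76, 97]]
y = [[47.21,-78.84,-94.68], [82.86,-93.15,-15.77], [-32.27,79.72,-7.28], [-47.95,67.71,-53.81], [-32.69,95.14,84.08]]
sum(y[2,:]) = 40.169999999999995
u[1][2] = -45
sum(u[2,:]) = -3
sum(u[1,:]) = -53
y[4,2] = 84.08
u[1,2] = -45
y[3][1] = 67.71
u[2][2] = -76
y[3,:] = [-47.95, 67.71, -53.81]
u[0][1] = -95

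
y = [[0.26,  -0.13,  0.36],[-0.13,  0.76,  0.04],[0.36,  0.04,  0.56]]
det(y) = -0.00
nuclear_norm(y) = 1.58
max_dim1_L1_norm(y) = 0.96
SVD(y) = [[-0.52, -0.23, -0.82], [0.61, -0.77, -0.17], [-0.60, -0.59, 0.54]] @ diag([0.8304613959032785, 0.7518832174630188, 0.0023446133662969816]) @ [[-0.52, 0.61, -0.6], [-0.23, -0.77, -0.59], [0.82, 0.17, -0.54]]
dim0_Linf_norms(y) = [0.36, 0.76, 0.56]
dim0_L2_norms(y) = [0.46, 0.77, 0.67]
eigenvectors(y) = [[-0.82, -0.52, 0.23],[-0.17, 0.61, 0.77],[0.54, -0.60, 0.59]]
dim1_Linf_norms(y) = [0.36, 0.76, 0.56]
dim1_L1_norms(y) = [0.75, 0.93, 0.96]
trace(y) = 1.58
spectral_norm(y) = 0.83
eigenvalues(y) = [-0.0, 0.83, 0.75]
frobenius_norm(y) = 1.12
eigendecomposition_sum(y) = [[-0.0, -0.0, 0.00], [-0.0, -0.0, 0.00], [0.00, 0.0, -0.0]] + [[0.22, -0.26, 0.26], [-0.26, 0.31, -0.3], [0.26, -0.30, 0.30]] + [[0.04,0.13,0.1], [0.13,0.45,0.34], [0.10,0.34,0.27]]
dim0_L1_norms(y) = [0.75, 0.93, 0.96]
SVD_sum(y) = [[0.22, -0.26, 0.26], [-0.26, 0.31, -0.30], [0.26, -0.30, 0.30]] + [[0.04, 0.13, 0.10], [0.13, 0.45, 0.34], [0.10, 0.34, 0.27]] + [[-0.0, -0.0, 0.00], [-0.00, -0.00, 0.00], [0.00, 0.0, -0.00]]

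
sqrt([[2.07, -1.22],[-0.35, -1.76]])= [[1.44+0.04j, (-0.44+0.41j)], [(-0.13+0.12j), 0.04+1.33j]]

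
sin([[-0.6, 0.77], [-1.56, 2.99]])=[[-0.32, 0.2], [-0.40, 0.6]]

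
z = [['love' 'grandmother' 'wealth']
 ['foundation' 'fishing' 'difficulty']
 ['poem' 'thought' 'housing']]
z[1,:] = ['foundation', 'fishing', 'difficulty']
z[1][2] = 'difficulty'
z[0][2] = 'wealth'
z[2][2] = 'housing'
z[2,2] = 'housing'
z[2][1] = 'thought'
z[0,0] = 'love'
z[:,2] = ['wealth', 'difficulty', 'housing']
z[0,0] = 'love'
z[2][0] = 'poem'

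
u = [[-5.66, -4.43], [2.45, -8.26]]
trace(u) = -13.92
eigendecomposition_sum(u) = [[-2.83+3.01j, -2.21-5.09j], [1.22+2.82j, (-4.13+0.02j)]] + [[(-2.83-3.01j), (-2.22+5.09j)], [(1.22-2.82j), -4.13-0.02j]]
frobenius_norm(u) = 11.22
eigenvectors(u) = [[(0.8+0j), (0.8-0j)], [(0.24-0.55j), (0.24+0.55j)]]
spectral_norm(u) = 9.40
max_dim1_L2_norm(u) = 8.62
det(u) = 57.61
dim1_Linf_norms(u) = [5.66, 8.26]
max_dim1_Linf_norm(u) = 8.26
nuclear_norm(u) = 15.53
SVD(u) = [[0.53, 0.85], [0.85, -0.53]] @ diag([9.397754516180802, 6.129666390074043]) @ [[-0.1, -1.0],[-1.00, 0.10]]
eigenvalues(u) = [(-6.96+3.03j), (-6.96-3.03j)]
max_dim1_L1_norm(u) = 10.71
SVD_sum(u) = [[-0.47,-4.93], [-0.76,-7.95]] + [[-5.19, 0.5], [3.21, -0.31]]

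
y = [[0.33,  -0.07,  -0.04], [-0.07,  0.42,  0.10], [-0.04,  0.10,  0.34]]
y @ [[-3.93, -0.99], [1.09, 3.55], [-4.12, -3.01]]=[[-1.21, -0.45], [0.32, 1.26], [-1.13, -0.63]]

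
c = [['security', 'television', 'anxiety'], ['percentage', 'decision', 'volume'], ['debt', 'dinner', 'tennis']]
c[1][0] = 'percentage'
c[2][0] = 'debt'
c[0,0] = 'security'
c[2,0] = 'debt'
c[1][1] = 'decision'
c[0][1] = 'television'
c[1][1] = 'decision'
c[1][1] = 'decision'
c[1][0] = 'percentage'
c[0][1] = 'television'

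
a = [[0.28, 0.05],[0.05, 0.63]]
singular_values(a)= [0.64, 0.27]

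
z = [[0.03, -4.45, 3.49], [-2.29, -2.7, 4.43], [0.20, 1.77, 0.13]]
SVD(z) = [[0.70, -0.58, 0.42], [0.7, 0.68, -0.23], [-0.15, 0.45, 0.88]] @ diag([7.793985806455941, 2.380878088519152, 0.9578646962764115]) @ [[-0.21, -0.68, 0.71], [-0.62, 0.65, 0.44], [0.76, 0.35, 0.55]]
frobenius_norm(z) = 8.21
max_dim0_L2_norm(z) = 5.64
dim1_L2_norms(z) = [5.66, 5.67, 1.79]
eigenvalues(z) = [-6.13, 1.22, 2.38]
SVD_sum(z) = [[-1.13, -3.70, 3.87], [-1.12, -3.67, 3.85], [0.24, 0.77, -0.81]] + [[0.85, -0.89, -0.60], [-1.0, 1.05, 0.71], [-0.67, 0.7, 0.47]] + [[0.3, 0.14, 0.22], [-0.17, -0.08, -0.12], [0.64, 0.29, 0.47]]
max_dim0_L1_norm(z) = 8.92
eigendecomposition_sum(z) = [[-1.34, -3.34, 3.11], [-1.49, -3.72, 3.46], [0.46, 1.16, -1.08]] + [[0.51, -0.19, 0.87],  [0.23, -0.09, 0.39],  [0.47, -0.17, 0.79]] + [[0.86,-0.92,-0.48],[-1.03,1.1,0.58],[-0.73,0.79,0.41]]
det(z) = -17.77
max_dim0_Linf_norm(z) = 4.45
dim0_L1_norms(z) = [2.52, 8.92, 8.05]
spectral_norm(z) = 7.79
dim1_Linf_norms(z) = [4.45, 4.43, 1.77]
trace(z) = -2.54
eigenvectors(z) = [[0.65, 0.70, -0.56], [0.72, 0.32, 0.67], [-0.23, 0.64, 0.48]]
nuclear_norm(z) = 11.13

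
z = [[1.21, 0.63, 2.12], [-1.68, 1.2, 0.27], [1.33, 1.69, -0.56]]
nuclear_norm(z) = 6.77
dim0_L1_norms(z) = [4.22, 3.52, 2.95]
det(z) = -11.13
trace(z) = 1.85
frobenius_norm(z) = 3.95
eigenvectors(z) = [[(-0.48+0j), -0.27-0.59j, -0.27+0.59j], [(-0.32+0j), (0.66+0j), (0.66-0j)], [0.82+0.00j, (0.1-0.37j), (0.1+0.37j)]]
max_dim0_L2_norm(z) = 2.46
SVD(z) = [[-0.82, 0.02, -0.57], [0.24, -0.89, -0.38], [-0.51, -0.45, 0.73]] @ diag([2.7368096818370717, 2.041892322497025, 1.9924478685101341]) @ [[-0.76, -0.40, -0.51], [0.45, -0.89, 0.02], [0.46, 0.21, -0.86]]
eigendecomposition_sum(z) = [[-0.48+0.00j,-0.31+0.00j,0.77+0.00j], [(-0.32+0j),-0.21+0.00j,0.51+0.00j], [0.82-0.00j,0.53-0.00j,-1.31-0.00j]] + [[0.84+0.36j,0.47-0.98j,(0.68-0.17j)], [(-0.68+0.63j),0.70+0.84j,(-0.12+0.69j)], [0.25+0.48j,0.58-0.27j,(0.38+0.17j)]] + [[0.84-0.36j,(0.47+0.98j),0.68+0.17j], [(-0.68-0.63j),(0.7-0.84j),-0.12-0.69j], [0.25-0.48j,0.58+0.27j,(0.38-0.17j)]]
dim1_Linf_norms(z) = [2.12, 1.68, 1.69]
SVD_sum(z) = [[1.72, 0.90, 1.15], [-0.5, -0.27, -0.34], [1.07, 0.56, 0.72]] + [[0.02,  -0.03,  0.0], [-0.83,  1.63,  -0.04], [-0.42,  0.82,  -0.02]] + [[-0.52,  -0.24,  0.97], [-0.35,  -0.16,  0.65], [0.67,  0.31,  -1.25]]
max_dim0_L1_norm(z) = 4.22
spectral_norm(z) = 2.74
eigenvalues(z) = [(-2+0j), (1.92+1.37j), (1.92-1.37j)]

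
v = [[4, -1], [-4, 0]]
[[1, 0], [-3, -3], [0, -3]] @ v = [[4, -1], [0, 3], [12, 0]]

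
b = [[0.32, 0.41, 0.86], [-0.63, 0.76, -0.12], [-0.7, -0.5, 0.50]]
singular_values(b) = [1.01, 1.0, 0.99]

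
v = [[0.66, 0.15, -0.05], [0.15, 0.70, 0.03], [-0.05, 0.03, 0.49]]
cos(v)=[[0.78, -0.09, 0.03], [-0.09, 0.76, -0.01], [0.03, -0.01, 0.88]]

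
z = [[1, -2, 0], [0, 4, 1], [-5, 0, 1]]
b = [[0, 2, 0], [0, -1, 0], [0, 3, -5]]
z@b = [[0, 4, 0], [0, -1, -5], [0, -7, -5]]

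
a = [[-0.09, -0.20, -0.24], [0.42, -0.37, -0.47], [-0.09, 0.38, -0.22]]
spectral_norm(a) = 0.77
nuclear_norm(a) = 1.45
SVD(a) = [[0.29, -0.12, -0.95], [0.94, -0.16, 0.31], [-0.19, -0.98, 0.06]] @ diag([0.7717435444926911, 0.432111620298573, 0.2418500550688375]) @ [[0.50,-0.62,-0.61], [0.07,-0.67,0.74], [0.86,0.41,0.29]]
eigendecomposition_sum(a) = [[(-0.22-0j), 0.09+0.00j, -0.10+0.00j], [-0.01-0.00j, 0j, -0.00+0.00j], [-0.20-0.00j, (0.08+0j), -0.09+0.00j]] + [[(0.07+0.1j),-0.15+0.03j,-0.07-0.12j], [0.21+0.08j,-0.19+0.20j,(-0.23-0.09j)], [0.05-0.15j,0.15+0.13j,(-0.06+0.17j)]] + [[0.07-0.10j,-0.15-0.03j,-0.07+0.12j], [(0.21-0.08j),(-0.19-0.2j),-0.23+0.09j], [(0.05+0.15j),0.15-0.13j,-0.06-0.17j]]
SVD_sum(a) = [[0.11,  -0.14,  -0.14], [0.36,  -0.45,  -0.44], [-0.07,  0.09,  0.09]] + [[-0.0, 0.03, -0.04], [-0.00, 0.05, -0.05], [-0.03, 0.28, -0.31]] + [[-0.20, -0.09, -0.07], [0.06, 0.03, 0.02], [0.01, 0.01, 0.00]]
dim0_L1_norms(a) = [0.6, 0.95, 0.93]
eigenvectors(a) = [[(-0.75+0j), (-0.32-0.24j), -0.32+0.24j], [-0.02+0.00j, -0.74+0.00j, -0.74-0.00j], [-0.66+0.00j, (0.01+0.53j), (0.01-0.53j)]]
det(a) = -0.08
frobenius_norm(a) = 0.92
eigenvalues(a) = [(-0.31+0j), (-0.19+0.48j), (-0.19-0.48j)]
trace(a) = -0.68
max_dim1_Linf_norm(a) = 0.47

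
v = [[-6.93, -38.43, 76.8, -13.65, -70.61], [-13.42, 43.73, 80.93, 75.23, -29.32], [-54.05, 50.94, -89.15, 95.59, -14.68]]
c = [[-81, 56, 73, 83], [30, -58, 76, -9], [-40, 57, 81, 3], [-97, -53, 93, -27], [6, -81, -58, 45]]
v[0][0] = -6.93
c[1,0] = 30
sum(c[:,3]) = 95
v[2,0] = -54.05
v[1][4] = -29.32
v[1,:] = [-13.42, 43.73, 80.93, 75.23, -29.32]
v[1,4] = -29.32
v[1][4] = -29.32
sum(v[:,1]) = 56.239999999999995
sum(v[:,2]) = 68.58000000000001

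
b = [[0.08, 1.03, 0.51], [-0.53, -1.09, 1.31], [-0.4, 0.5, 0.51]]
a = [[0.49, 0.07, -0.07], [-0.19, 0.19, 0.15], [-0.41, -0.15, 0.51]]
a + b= [[0.57,1.10,0.44], [-0.72,-0.9,1.46], [-0.81,0.35,1.02]]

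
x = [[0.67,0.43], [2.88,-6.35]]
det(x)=-5.493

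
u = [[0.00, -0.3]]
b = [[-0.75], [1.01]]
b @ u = [[0.00, 0.22],  [0.0, -0.3]]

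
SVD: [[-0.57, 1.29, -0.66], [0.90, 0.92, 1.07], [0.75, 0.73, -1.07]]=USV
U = [[0.72, -0.18, -0.67], [0.15, 0.98, -0.1], [0.68, -0.03, 0.73]]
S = [1.89, 1.67, 1.04]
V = [[0.12, 0.82, -0.55], [0.58, 0.39, 0.72], [0.81, -0.41, -0.43]]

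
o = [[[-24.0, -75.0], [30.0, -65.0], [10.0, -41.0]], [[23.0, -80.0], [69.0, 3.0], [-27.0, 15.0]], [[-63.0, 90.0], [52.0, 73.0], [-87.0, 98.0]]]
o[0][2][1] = -41.0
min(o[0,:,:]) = -75.0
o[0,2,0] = 10.0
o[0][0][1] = -75.0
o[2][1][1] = 73.0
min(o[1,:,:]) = -80.0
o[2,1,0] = 52.0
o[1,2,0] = -27.0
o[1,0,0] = 23.0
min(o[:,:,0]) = -87.0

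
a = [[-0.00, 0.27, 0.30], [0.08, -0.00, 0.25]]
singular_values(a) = [0.45, 0.17]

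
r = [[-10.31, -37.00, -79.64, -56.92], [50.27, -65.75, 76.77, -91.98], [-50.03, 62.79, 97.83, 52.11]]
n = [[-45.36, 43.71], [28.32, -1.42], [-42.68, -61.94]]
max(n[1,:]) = 28.32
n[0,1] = 43.71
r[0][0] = -10.31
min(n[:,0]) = -45.36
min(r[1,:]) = -91.98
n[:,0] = [-45.36, 28.32, -42.68]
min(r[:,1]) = -65.75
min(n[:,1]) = -61.94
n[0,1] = 43.71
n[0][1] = 43.71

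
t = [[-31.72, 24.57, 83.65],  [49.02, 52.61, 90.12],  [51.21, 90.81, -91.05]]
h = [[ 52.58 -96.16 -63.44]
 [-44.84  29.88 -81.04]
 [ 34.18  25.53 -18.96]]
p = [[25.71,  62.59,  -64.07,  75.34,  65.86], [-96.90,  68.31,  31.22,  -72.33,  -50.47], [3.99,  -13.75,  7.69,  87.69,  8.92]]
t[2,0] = 51.21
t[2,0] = 51.21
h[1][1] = 29.88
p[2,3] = 87.69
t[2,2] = -91.05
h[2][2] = -18.96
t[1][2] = 90.12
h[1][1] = 29.88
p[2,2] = 7.69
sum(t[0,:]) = 76.5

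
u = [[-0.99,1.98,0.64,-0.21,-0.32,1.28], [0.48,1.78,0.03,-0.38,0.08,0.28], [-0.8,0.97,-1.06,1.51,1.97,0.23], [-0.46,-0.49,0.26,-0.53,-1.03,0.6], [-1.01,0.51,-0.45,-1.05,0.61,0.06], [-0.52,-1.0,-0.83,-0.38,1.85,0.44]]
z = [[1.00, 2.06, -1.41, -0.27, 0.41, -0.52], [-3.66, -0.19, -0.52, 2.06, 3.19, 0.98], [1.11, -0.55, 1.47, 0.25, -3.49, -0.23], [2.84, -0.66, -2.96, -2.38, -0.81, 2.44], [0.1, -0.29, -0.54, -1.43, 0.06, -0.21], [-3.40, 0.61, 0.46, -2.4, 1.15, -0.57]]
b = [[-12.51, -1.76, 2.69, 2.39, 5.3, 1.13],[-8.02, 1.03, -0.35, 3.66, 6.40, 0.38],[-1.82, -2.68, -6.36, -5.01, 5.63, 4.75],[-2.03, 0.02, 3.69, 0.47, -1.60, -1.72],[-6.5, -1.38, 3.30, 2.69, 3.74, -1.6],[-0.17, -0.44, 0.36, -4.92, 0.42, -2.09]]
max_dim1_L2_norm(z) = 5.43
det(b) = 1812.08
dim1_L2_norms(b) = [14.21, 10.95, 11.42, 4.85, 8.88, 5.39]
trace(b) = -15.72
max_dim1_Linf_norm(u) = 1.98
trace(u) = 0.25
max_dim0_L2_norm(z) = 5.94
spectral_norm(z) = 7.40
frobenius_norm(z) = 10.22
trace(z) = -0.61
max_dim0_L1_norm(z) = 12.11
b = u @ z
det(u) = -9.66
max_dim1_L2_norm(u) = 2.99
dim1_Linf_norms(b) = [12.51, 8.02, 6.36, 3.69, 6.5, 4.92]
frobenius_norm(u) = 5.53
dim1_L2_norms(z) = [2.78, 5.39, 4.0, 5.43, 1.57, 4.42]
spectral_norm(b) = 19.63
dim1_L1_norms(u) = [5.42, 3.03, 6.54, 3.37, 3.69, 5.02]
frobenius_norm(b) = 24.16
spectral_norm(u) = 3.56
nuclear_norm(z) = 20.67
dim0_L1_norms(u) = [4.26, 6.73, 3.27, 4.06, 5.86, 2.89]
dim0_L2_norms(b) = [16.45, 3.67, 8.51, 8.71, 10.84, 5.82]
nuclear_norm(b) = 43.08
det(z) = -183.84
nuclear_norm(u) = 11.48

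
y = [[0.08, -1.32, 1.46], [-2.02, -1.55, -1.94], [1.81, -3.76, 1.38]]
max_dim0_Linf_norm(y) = 3.76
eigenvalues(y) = [4.24, -1.13, -3.2]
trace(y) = -0.09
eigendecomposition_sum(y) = [[0.98, -0.98, 1.17], [-0.99, 0.98, -1.17], [1.92, -1.91, 2.27]] + [[-0.85, -0.22, 0.32], [0.16, 0.04, -0.06], [0.85, 0.22, -0.32]] + [[-0.05, -0.12, -0.03], [-1.19, -2.58, -0.71], [-0.96, -2.07, -0.57]]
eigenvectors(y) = [[-0.42, 0.70, 0.03],[0.42, -0.13, 0.78],[-0.81, -0.7, 0.63]]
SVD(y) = [[-0.37,0.05,-0.93], [0.07,-0.99,-0.08], [-0.93,-0.09,0.36]] @ diag([4.707263373095945, 3.2005897917678383, 1.0212230516106087]) @ [[-0.39, 0.82, -0.41], [0.58, 0.57, 0.58], [0.72, -0.01, -0.70]]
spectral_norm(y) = 4.71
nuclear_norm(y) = 8.93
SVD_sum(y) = [[0.68,-1.41,0.71],[-0.13,0.26,-0.13],[1.72,-3.59,1.81]] + [[0.08, 0.08, 0.09], [-1.84, -1.82, -1.86], [-0.17, -0.17, -0.17]] + [[-0.68, 0.01, 0.66], [-0.06, 0.00, 0.05], [0.26, -0.00, -0.26]]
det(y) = 15.39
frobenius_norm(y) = 5.78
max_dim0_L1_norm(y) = 6.63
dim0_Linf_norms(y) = [2.02, 3.76, 1.94]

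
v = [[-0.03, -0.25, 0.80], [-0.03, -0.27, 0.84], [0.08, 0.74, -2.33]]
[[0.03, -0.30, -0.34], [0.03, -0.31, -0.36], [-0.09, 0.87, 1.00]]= v @ [[0.02, -0.24, 0.01], [0.26, -0.34, -0.01], [0.12, -0.49, -0.43]]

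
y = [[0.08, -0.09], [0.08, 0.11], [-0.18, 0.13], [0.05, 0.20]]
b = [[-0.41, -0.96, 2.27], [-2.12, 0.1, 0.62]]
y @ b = [[0.16, -0.09, 0.13], [-0.27, -0.07, 0.25], [-0.2, 0.19, -0.33], [-0.44, -0.03, 0.24]]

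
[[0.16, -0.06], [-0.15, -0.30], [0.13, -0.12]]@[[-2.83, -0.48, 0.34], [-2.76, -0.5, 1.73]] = [[-0.29, -0.05, -0.05],  [1.25, 0.22, -0.57],  [-0.04, -0.0, -0.16]]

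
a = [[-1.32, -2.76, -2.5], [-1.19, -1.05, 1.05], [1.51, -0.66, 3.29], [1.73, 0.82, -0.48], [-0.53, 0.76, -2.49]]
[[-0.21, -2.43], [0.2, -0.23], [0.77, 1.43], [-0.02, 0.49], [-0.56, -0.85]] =a @ [[0.09, 0.21], [-0.12, 0.4], [0.17, 0.42]]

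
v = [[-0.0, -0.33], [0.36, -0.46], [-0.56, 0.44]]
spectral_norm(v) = 0.94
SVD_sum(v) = [[0.16, -0.18], [0.39, -0.43], [-0.48, 0.52]] + [[-0.16,-0.15], [-0.03,-0.03], [-0.08,-0.08]]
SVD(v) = [[0.26, -0.87],  [0.62, -0.18],  [-0.74, -0.45]] @ diag([0.9445487345677885, 0.25520126964102197]) @ [[0.68, -0.74],[0.74, 0.68]]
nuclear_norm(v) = 1.20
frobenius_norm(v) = 0.98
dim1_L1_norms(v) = [0.33, 0.82, 1.0]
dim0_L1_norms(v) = [0.92, 1.23]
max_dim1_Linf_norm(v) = 0.56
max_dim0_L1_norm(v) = 1.23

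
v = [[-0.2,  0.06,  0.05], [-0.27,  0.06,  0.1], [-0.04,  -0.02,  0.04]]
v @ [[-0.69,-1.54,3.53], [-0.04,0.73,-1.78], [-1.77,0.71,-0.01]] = [[0.05, 0.39, -0.81], [0.01, 0.53, -1.06], [-0.04, 0.08, -0.11]]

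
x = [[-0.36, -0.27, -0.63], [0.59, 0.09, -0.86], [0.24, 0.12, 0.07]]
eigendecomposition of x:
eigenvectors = [[0.02-0.53j, 0.02+0.53j, 0.40+0.00j], [(-0.81+0j), -0.81-0.00j, (-0.9+0j)], [(-0.16+0.2j), (-0.16-0.2j), 0.17+0.00j]]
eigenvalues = [(-0.1+0.59j), (-0.1-0.59j), (-0.01+0j)]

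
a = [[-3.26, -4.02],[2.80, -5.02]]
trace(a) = -8.28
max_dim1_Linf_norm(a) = 5.02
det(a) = 27.62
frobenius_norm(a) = 7.73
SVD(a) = [[0.60, 0.8], [0.8, -0.6]] @ diag([6.434300329450369, 4.292805524413477]) @ [[0.04, -1.0],[-1.00, -0.04]]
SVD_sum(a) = [[0.16, -3.88], [0.21, -5.13]] + [[-3.42, -0.14], [2.59, 0.11]]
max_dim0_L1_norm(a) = 9.04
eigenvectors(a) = [[0.77+0.00j,(0.77-0j)], [0.17-0.62j,0.17+0.62j]]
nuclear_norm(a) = 10.73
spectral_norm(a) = 6.43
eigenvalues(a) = [(-4.14+3.24j), (-4.14-3.24j)]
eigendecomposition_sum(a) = [[(-1.63+2.18j), (-2.01-2.57j)], [1.40+1.79j, -2.51+1.06j]] + [[(-1.63-2.18j),(-2.01+2.57j)], [1.40-1.79j,-2.51-1.06j]]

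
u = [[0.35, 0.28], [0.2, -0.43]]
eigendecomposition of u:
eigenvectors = [[0.97, -0.31], [0.23, 0.95]]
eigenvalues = [0.42, -0.5]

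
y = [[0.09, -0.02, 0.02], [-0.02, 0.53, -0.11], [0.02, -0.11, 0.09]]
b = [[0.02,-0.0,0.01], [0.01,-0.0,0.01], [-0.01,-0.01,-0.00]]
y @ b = [[0.00, -0.0, 0.0], [0.01, 0.00, 0.01], [-0.00, -0.0, -0.00]]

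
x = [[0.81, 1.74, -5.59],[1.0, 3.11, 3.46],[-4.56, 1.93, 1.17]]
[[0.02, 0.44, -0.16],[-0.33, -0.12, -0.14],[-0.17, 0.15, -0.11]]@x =[[1.19, 1.09, 1.22], [0.25, -1.22, 1.27], [0.51, -0.04, 1.34]]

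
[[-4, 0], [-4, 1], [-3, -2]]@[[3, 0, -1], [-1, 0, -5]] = [[-12, 0, 4], [-13, 0, -1], [-7, 0, 13]]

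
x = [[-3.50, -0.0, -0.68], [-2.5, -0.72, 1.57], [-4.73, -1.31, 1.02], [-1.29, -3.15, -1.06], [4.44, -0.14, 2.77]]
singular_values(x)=[8.11, 3.5, 3.04]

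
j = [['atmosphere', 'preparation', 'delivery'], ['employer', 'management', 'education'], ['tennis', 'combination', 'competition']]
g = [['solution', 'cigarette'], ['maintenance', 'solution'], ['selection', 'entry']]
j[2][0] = 'tennis'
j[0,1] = 'preparation'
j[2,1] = 'combination'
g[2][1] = 'entry'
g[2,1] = 'entry'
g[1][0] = 'maintenance'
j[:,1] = ['preparation', 'management', 'combination']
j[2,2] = 'competition'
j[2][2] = 'competition'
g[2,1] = 'entry'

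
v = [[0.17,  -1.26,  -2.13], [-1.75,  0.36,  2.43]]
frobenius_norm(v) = 3.91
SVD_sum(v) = [[0.91,-0.65,-1.99], [-1.17,0.83,2.54]] + [[-0.74, -0.61, -0.14], [-0.58, -0.47, -0.11]]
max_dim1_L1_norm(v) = 4.54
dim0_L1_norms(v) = [1.92, 1.62, 4.56]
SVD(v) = [[-0.62, 0.79], [0.79, 0.62]] @ diag([3.705699145929279, 1.2321500882031415]) @ [[-0.40, 0.29, 0.87], [-0.77, -0.63, -0.15]]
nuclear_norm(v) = 4.94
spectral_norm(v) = 3.71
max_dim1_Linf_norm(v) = 2.43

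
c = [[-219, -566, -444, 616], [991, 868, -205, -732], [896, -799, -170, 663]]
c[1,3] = -732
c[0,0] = -219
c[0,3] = 616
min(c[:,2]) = -444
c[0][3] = 616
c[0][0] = -219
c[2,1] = -799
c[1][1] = 868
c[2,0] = 896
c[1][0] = 991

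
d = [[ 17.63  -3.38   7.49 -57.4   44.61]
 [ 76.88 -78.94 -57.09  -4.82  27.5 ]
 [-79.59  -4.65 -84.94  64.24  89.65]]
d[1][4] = 27.5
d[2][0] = -79.59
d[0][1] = -3.38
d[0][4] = 44.61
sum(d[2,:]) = -15.290000000000006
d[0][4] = 44.61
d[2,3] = 64.24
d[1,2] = -57.09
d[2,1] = -4.65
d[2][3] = 64.24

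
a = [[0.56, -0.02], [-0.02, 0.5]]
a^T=[[0.56, -0.02], [-0.02, 0.5]]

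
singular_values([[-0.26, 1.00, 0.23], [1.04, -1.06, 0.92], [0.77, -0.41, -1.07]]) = [1.94, 1.42, 0.55]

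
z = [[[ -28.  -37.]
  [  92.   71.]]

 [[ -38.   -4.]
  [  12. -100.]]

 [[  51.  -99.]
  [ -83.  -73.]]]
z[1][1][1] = -100.0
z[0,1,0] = 92.0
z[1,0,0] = -38.0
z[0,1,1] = 71.0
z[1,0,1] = -4.0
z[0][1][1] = 71.0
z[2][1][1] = -73.0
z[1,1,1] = -100.0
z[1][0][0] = -38.0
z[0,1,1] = 71.0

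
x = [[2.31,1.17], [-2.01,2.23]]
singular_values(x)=[3.19, 2.35]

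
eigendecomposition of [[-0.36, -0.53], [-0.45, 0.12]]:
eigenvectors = [[-0.87,0.56],[-0.50,-0.83]]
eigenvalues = [-0.66, 0.42]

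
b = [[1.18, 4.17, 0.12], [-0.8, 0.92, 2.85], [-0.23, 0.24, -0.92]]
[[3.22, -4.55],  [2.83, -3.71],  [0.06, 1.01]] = b @ [[-0.88,  -0.59], [1.01,  -0.89], [0.42,  -1.18]]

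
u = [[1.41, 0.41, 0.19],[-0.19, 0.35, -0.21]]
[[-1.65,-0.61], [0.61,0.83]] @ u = [[-2.21, -0.89, -0.19], [0.70, 0.54, -0.06]]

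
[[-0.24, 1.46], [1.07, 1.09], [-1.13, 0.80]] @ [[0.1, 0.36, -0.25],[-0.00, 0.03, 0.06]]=[[-0.02, -0.04, 0.15], [0.11, 0.42, -0.20], [-0.11, -0.38, 0.33]]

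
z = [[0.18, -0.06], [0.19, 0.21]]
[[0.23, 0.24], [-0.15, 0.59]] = z @ [[0.80, 1.76], [-1.43, 1.23]]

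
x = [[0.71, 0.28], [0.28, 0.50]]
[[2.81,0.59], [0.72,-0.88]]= x@ [[4.35, 1.95], [-0.99, -2.85]]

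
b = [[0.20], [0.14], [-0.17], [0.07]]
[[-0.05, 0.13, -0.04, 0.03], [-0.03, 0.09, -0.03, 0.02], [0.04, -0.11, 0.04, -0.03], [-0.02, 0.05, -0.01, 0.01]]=b@[[-0.24, 0.65, -0.21, 0.16]]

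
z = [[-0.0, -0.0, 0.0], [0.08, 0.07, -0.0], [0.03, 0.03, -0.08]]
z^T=[[-0.00, 0.08, 0.03], [-0.0, 0.07, 0.03], [0.00, -0.0, -0.08]]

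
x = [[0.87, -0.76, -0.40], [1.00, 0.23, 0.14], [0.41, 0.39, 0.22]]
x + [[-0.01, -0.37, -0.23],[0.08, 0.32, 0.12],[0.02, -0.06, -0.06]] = [[0.86, -1.13, -0.63], [1.08, 0.55, 0.26], [0.43, 0.33, 0.16]]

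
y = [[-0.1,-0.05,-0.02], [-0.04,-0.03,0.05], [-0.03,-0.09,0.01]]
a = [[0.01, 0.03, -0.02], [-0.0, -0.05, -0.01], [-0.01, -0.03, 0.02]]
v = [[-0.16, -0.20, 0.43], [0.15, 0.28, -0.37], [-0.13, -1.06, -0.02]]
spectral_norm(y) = 0.14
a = y @ v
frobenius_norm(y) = 0.16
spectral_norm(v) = 1.15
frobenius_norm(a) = 0.07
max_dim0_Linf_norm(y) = 0.1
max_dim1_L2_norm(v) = 1.07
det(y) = -0.00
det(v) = 0.00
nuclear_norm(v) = 1.71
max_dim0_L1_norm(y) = 0.17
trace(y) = -0.12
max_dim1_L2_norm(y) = 0.11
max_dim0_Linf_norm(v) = 1.06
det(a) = 0.00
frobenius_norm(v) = 1.28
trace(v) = 0.10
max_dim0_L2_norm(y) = 0.11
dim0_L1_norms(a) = [0.02, 0.11, 0.05]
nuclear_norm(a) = 0.10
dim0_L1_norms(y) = [0.17, 0.17, 0.08]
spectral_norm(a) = 0.07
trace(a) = -0.02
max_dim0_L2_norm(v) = 1.11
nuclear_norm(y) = 0.25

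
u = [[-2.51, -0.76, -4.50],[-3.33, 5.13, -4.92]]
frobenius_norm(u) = 9.42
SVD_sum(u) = [[-1.97,1.98,-3.09], [-3.62,3.64,-5.69]] + [[-0.54, -2.74, -1.41], [0.29, 1.49, 0.77]]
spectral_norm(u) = 8.72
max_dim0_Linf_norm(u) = 5.13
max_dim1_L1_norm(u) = 13.38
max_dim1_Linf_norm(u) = 5.13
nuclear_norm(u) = 12.28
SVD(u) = [[-0.48, -0.88], [-0.88, 0.48]] @ diag([8.721753338594043, 3.559623393102657]) @ [[0.47, -0.48, 0.74],[0.17, 0.88, 0.45]]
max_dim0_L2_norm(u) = 6.67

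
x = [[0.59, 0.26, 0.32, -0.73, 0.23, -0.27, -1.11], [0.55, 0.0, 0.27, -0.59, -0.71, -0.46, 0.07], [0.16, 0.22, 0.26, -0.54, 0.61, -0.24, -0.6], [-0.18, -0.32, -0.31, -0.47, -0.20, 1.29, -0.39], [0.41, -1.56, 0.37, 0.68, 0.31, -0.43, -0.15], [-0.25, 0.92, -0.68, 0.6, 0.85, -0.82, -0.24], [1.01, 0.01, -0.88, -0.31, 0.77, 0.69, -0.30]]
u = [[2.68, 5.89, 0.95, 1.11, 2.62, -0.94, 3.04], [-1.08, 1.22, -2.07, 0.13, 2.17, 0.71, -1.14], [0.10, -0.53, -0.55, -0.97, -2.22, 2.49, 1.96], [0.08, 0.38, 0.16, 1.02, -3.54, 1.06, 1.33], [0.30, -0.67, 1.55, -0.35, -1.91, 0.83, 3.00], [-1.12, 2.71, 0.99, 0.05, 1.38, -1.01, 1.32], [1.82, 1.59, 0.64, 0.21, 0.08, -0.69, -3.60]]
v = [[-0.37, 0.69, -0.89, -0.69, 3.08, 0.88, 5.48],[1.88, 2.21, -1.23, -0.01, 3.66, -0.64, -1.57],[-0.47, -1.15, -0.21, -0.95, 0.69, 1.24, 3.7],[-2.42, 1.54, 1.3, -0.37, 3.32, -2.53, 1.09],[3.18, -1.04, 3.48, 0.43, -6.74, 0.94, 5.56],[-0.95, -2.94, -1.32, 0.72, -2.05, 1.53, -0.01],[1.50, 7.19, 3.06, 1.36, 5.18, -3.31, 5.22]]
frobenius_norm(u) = 12.57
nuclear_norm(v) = 37.44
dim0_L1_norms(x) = [3.15, 3.29, 3.09, 3.92, 3.68, 4.2, 2.86]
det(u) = 830.52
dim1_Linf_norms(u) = [5.89, 2.17, 2.49, 3.54, 3.0, 2.71, 3.6]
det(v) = -1179.55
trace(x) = -0.43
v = x @ u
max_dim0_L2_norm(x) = 1.87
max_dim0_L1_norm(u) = 15.39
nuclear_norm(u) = 26.92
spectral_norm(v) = 13.59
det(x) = -1.42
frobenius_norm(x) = 4.14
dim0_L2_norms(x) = [1.4, 1.87, 1.31, 1.52, 1.54, 1.83, 1.39]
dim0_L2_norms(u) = [3.61, 6.85, 3.05, 1.84, 5.88, 3.3, 6.31]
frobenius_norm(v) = 19.09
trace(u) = -2.15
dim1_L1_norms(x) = [3.51, 2.65, 2.63, 3.16, 3.91, 4.36, 3.97]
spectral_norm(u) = 8.61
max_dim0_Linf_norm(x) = 1.56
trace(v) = 1.27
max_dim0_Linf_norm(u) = 5.89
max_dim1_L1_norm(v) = 26.82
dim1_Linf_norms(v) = [5.48, 3.66, 3.7, 3.32, 6.74, 2.94, 7.19]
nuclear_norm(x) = 9.60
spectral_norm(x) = 2.19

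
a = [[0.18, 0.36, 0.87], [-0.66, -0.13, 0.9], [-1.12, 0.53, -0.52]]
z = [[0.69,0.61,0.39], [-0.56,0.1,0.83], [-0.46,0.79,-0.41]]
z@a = [[-0.72,0.38,0.95], [-1.10,0.23,-0.83], [-0.15,-0.49,0.52]]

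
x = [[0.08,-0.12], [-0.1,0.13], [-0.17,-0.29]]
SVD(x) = [[0.25, 0.60], [-0.26, -0.72], [0.93, -0.36]] @ diag([0.3527197695018911, 0.19049610022919852]) @ [[-0.32,  -0.95], [0.95,  -0.32]]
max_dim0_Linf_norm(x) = 0.29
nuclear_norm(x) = 0.54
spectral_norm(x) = 0.35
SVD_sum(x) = [[-0.03, -0.08], [0.03, 0.09], [-0.11, -0.31]] + [[0.11, -0.04],  [-0.13, 0.04],  [-0.06, 0.02]]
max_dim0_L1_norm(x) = 0.54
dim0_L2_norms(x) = [0.21, 0.34]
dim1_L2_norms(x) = [0.14, 0.16, 0.34]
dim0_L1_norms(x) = [0.35, 0.54]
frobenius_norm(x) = 0.40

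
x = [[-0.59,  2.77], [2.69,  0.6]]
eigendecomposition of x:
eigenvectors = [[-0.78, -0.63], [0.62, -0.77]]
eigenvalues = [-2.79, 2.8]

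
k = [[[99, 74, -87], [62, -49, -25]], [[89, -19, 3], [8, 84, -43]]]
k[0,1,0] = 62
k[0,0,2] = -87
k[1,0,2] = 3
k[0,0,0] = 99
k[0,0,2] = -87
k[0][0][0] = 99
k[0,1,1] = -49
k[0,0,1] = 74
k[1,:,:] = [[89, -19, 3], [8, 84, -43]]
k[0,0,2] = -87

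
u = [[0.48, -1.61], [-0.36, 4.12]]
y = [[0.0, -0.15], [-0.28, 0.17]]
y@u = [[0.05, -0.62], [-0.2, 1.15]]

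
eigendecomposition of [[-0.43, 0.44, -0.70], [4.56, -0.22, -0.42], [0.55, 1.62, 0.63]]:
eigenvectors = [[-0.38+0.00j, -0.06+0.23j, (-0.06-0.23j)], [(0.83+0j), (0.21+0.59j), 0.21-0.59j], [-0.41+0.00j, 0.74+0.00j, (0.74-0j)]]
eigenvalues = [(-2.13+0j), (1.05+1.45j), (1.05-1.45j)]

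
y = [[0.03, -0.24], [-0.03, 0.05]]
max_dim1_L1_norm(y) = 0.27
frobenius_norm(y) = 0.25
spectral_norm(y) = 0.25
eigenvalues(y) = [-0.05, 0.13]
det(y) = -0.01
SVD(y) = [[0.98, -0.22], [-0.22, -0.98]] @ diag([0.24773088897802992, 0.02300883843558768]) @ [[0.14, -0.99], [0.99, 0.14]]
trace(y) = 0.08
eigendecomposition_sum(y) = [[-0.03, -0.06], [-0.01, -0.02]] + [[0.06, -0.18], [-0.02, 0.07]]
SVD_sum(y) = [[0.03, -0.24], [-0.01, 0.05]] + [[-0.00, -0.0],[-0.02, -0.00]]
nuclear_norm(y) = 0.27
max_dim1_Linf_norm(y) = 0.24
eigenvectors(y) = [[-0.95, 0.93], [-0.30, -0.37]]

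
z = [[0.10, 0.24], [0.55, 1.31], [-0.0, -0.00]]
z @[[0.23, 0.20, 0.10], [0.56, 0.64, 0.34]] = [[0.16, 0.17, 0.09], [0.86, 0.95, 0.50], [0.0, 0.0, 0.0]]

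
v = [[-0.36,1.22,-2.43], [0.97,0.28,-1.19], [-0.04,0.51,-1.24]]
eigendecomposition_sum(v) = [[-0.74, 0.91, -1.7], [0.19, -0.23, 0.43], [-0.30, 0.37, -0.69]] + [[0.36, 0.31, -0.69], [0.58, 0.5, -1.12], [0.16, 0.14, -0.30]] + [[0.02, 0.0, -0.05], [0.21, 0.01, -0.50], [0.10, 0.00, -0.25]]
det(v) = 0.20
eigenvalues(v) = [-1.65, 0.55, -0.22]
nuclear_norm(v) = 4.38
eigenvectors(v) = [[-0.90, 0.51, 0.08], [0.23, 0.83, 0.89], [-0.37, 0.22, 0.44]]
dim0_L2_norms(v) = [1.04, 1.35, 2.98]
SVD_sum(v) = [[0.04, 1.11, -2.47],[0.02, 0.5, -1.11],[0.02, 0.55, -1.22]] + [[-0.40, 0.09, 0.04], [0.95, -0.22, -0.08], [-0.05, 0.01, 0.00]] + [[0.01, 0.02, 0.01],[0.00, 0.01, 0.0],[-0.01, -0.05, -0.02]]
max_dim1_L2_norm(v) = 2.74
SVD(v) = [[0.83, -0.39, -0.39], [0.37, 0.92, -0.12], [0.41, -0.04, 0.91]] @ diag([3.25851286681538, 1.065968941881418, 0.05834476619911652]) @ [[0.01, 0.41, -0.91], [0.97, -0.23, -0.09], [-0.24, -0.88, -0.4]]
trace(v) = -1.32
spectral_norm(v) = 3.26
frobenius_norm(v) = 3.43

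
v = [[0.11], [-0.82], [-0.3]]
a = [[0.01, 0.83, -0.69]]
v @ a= [[0.00, 0.09, -0.08], [-0.01, -0.68, 0.57], [-0.0, -0.25, 0.21]]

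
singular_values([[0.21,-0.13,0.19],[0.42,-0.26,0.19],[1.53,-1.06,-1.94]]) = [2.7, 0.58, 0.0]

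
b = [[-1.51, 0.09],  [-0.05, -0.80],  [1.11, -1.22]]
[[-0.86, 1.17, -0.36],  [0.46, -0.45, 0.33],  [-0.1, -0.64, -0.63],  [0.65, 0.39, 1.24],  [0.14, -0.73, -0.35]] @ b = [[0.84, -0.57], [-0.31, -0.0], [-0.52, 1.27], [0.38, -1.77], [-0.56, 1.02]]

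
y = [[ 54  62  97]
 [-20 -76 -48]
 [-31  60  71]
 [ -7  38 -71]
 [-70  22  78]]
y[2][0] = -31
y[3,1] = 38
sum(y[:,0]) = -74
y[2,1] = 60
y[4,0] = -70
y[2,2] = 71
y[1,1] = -76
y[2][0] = -31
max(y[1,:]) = -20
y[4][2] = 78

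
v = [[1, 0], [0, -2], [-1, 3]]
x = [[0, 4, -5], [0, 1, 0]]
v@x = [[0, 4, -5], [0, -2, 0], [0, -1, 5]]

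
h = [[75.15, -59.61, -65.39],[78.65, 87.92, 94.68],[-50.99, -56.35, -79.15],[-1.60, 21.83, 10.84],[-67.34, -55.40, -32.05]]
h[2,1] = -56.35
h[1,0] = 78.65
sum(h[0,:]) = -49.849999999999994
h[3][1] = 21.83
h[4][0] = -67.34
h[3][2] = 10.84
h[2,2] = -79.15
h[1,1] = 87.92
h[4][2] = -32.05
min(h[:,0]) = -67.34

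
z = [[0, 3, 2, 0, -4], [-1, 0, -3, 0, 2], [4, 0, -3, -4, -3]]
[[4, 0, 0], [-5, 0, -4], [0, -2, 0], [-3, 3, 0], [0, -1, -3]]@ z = [[0, 12, 8, 0, -16], [-16, -15, 2, 16, 32], [2, 0, 6, 0, -4], [-3, -9, -15, 0, 18], [-11, 0, 12, 12, 7]]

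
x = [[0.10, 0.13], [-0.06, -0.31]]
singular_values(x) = [0.35, 0.07]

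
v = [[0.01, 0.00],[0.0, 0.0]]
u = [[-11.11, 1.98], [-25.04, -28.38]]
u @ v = [[-0.11, 0.00], [-0.25, 0.0]]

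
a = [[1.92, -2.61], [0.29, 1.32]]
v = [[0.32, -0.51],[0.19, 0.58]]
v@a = [[0.47, -1.51], [0.53, 0.27]]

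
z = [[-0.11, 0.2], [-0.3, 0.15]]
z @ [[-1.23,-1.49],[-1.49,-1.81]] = [[-0.16, -0.20],[0.15, 0.18]]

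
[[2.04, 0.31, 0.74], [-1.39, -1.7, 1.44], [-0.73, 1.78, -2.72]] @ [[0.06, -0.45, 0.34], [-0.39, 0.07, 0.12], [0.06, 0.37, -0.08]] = [[0.05, -0.62, 0.67],  [0.67, 1.04, -0.79],  [-0.90, -0.55, 0.18]]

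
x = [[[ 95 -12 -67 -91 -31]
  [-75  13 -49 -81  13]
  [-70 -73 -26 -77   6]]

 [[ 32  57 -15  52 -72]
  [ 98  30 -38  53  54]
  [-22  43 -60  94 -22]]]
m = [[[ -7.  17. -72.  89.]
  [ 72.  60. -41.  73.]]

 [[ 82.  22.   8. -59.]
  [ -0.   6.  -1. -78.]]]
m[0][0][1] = 17.0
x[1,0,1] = 57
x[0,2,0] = -70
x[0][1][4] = 13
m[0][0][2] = -72.0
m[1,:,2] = [8.0, -1.0]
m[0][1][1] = 60.0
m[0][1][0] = 72.0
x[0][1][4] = 13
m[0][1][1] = 60.0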